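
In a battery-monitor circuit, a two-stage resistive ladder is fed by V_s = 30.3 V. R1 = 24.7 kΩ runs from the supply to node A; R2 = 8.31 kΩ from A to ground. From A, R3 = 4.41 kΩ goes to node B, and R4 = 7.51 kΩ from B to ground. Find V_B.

Looking into the second stage from A: R3 + R4 = 11.92 kΩ appears in parallel with R2.
Effective lower resistance at A: R2 ‖ 11.92 = 4.896 kΩ.
First divider: V_A = V_s · 4.896/(24.7 + 4.896) = 5.013 V.
Stage 2 is unloaded, so V_B = V_A · R4/(R3+R4) = 5.013 × 7.51/11.92 = 3.158 V.

V_B ≈ 3.16 V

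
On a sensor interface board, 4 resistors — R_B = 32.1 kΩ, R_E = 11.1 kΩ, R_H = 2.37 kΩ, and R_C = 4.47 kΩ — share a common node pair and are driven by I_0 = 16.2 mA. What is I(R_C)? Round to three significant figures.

Total conductance ΣG = 1/32.1 + 1/11.1 + 1/2.37 + 1/4.47 = 0.7669 (units of 1/kΩ).
By the current-divider rule, I = I_0 · G_k/ΣG = 16.2 × 0.2917 = 4.726 mA.

I ≈ 4.73 mA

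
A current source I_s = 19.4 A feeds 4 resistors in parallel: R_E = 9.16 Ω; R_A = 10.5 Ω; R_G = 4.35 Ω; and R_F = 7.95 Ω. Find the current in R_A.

ΣG = 1/9.16 + 1/10.5 + 1/4.35 + 1/7.95 = 0.5601.
By the current-divider rule, I = I_s · G_k/ΣG = 19.4 × 0.1700 = 3.299 A.

I ≈ 3.30 A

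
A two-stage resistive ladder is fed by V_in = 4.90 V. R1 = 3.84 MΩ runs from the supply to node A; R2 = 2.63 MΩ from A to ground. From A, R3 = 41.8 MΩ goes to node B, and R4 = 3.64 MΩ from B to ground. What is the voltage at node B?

Node A sees R2 in parallel with the series input of stage 2, R3 + R4 = 45.44 MΩ.
R2 ‖ (R3+R4) = 2.486 MΩ.
V_A = 4.90 × 2.486/(3.84 + 2.486) = 1.926 V.
Stage 2 is unloaded, so V_B = V_A · R4/(R3+R4) = 1.926 × 3.64/45.44 = 0.1543 V.

V_B ≈ 0.154 V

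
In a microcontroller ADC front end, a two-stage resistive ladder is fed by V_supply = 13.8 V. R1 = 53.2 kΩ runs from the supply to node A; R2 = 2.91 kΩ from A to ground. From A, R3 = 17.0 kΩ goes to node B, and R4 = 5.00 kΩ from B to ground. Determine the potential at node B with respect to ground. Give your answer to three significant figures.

V_B ≈ 0.145 V

Looking into the second stage from A: R3 + R4 = 22.00 kΩ appears in parallel with R2.
R2 ‖ (R3+R4) = 2.570 kΩ.
First divider: V_A = V_supply · 2.570/(53.2 + 2.570) = 0.6359 V.
V_B = V_A × 0.2273 = 0.1445 V.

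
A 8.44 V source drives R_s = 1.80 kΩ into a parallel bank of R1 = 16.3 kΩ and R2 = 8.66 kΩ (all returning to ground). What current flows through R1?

Combine the parallel branches: R_p = (1/16.3 + 1/8.66)⁻¹ = 5.655 kΩ.
Node voltage V_A = V_DC · R_p/(R_s + R_p) = 8.44 × 0.7586 = 6.402 V.
I(R1) = V_A / R1 = 6.402/16.3 = 0.3928 mA.
(Equivalently: I_total = 1.132 mA, then current-divider fraction G_k/ΣG = 0.3470.)

I ≈ 0.393 mA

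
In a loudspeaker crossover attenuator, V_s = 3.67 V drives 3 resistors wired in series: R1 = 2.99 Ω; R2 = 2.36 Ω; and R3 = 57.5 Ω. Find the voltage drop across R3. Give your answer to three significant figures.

Total series resistance ΣR = 2.99 + 2.36 + 57.5 = 62.85 Ω.
Voltage divider: V = V_s · (57.50 / 62.85) = 3.67 × 0.9149 = 3.358 V.

V ≈ 3.36 V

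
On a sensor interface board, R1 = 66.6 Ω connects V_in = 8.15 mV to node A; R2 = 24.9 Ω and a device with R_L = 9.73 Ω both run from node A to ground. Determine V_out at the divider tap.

V_out ≈ 0.775 mV

The load sits in parallel with R2, giving an effective lower resistance R2' = R2·R_L/(R2+R_L) = 6.996 Ω.
Voltage divider with the loaded lower leg: V_out = 8.15 × 6.996/(66.6 + 6.996) = 8.15 × 0.09506 = 0.7748 mV.
(Unloaded it would be 2.22 mV; the load pulls it down.)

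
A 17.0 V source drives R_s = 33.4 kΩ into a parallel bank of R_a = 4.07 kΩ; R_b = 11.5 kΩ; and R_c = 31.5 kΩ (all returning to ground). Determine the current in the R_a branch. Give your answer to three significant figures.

I ≈ 0.317 mA

Combine the parallel branches: R_p = (1/4.07 + 1/11.5 + 1/31.5)⁻¹ = 2.744 kΩ.
V_A = 17.0 × 2.744/36.14 = 1.291 V.
Branch current I = V_A/R_a = 1.291/4.07 = 0.3171 mA.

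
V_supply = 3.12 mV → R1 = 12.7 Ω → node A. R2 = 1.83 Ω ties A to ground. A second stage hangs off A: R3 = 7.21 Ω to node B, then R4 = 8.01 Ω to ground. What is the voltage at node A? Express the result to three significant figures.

Looking into the second stage from A: R3 + R4 = 15.22 Ω appears in parallel with R2.
Effective lower resistance at A: R2 ‖ 15.22 = 1.634 Ω.
So V_A = 3.12 × 0.1140 = 0.3556 mV.

V_A ≈ 0.356 mV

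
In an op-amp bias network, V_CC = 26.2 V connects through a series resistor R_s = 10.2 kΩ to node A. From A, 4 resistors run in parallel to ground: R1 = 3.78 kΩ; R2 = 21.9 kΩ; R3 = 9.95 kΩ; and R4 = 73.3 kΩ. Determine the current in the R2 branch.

I ≈ 0.225 mA

Equivalent of the parallel group: R_p = 2.357 kΩ.
Node voltage V_A = V_CC · R_p/(R_s + R_p) = 26.2 × 0.1877 = 4.917 V.
I(R2) = V_A / R2 = 4.917/21.9 = 0.2245 mA.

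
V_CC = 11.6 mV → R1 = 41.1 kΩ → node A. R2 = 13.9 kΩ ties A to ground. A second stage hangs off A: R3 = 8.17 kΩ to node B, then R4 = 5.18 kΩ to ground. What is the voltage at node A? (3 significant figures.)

Node A sees R2 in parallel with the series input of stage 2, R3 + R4 = 13.35 kΩ.
R2 ‖ (R3+R4) = 6.810 kΩ.
So V_A = 11.6 × 0.1421 = 1.649 mV.

V_A ≈ 1.65 mV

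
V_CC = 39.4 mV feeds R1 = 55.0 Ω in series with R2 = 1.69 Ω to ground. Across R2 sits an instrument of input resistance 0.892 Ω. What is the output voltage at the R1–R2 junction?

R2 ‖ R_L = (1.69 × 0.892)/(1.69 + 0.892) = 0.5838 Ω.
Now apply the divider: V_out = 39.4 × 0.01050 = 0.4139 mV.
(Unloaded it would be 1.17 mV; the load pulls it down.)

V_out ≈ 0.414 mV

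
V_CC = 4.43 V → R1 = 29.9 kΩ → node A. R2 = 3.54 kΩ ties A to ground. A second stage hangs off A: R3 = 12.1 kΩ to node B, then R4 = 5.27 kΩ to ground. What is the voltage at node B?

V_B ≈ 0.120 V

The second stage (R3 + R4 = 17.37 kΩ) loads node A in parallel with R2.
R2 ‖ (R3+R4) = 2.941 kΩ.
So V_A = 4.43 × 0.08954 = 0.3967 V.
Then the unloaded second divider: V_B = V_A × R4/(R3+R4) = 0.3967 × 0.3034 = 0.1204 V.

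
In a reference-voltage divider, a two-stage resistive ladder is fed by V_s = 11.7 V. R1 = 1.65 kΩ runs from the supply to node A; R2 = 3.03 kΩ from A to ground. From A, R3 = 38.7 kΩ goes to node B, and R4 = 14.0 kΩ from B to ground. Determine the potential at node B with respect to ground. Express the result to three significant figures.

V_B ≈ 1.97 V

Node A sees R2 in parallel with the series input of stage 2, R3 + R4 = 52.70 kΩ.
R2 ‖ (R3+R4) = 2.865 kΩ.
First divider: V_A = V_s · 2.865/(1.65 + 2.865) = 7.424 V.
Then the unloaded second divider: V_B = V_A × R4/(R3+R4) = 7.424 × 0.2657 = 1.972 V.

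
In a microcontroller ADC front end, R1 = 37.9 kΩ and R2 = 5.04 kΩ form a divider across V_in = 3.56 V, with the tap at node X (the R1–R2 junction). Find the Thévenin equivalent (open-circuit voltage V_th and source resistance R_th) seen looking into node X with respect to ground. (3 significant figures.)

V_th ≈ 0.418 V, R_th ≈ 4.45 kΩ

With X open, the divider is unloaded: V_th = 3.56 × 5.04/42.94 = 0.4178 V.
Zeroing V_in shorts the top of R1 to ground, so R_th = R1 ‖ R2 = 4.448 kΩ.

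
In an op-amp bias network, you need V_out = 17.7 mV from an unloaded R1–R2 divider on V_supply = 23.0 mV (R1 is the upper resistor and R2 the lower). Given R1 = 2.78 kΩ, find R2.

R2 ≈ 9.28 kΩ

V_out/V_supply = R2/(R1+R2) = 0.7696.
Rearranging, R2 = R1·k/(1−k) = 2.78 × 3.340 = 9.284 kΩ.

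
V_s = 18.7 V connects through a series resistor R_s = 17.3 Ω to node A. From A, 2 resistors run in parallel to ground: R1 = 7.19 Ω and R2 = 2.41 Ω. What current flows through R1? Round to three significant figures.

Combine the parallel branches: R_p = (1/7.19 + 1/2.41)⁻¹ = 1.805 Ω.
Node voltage V_A = V_s · R_p/(R_s + R_p) = 18.7 × 0.09448 = 1.767 V.
I(R1) = V_A / R1 = 1.767/7.19 = 0.2457 A.

I ≈ 0.246 A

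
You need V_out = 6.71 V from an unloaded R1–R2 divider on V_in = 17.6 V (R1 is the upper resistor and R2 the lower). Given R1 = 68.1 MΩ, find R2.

V_out/V_in = R2/(R1+R2) = 0.3812.
So R2 = R1 · V_out/(V_in − V_out) = 68.1 × 6.71/(17.6 − 6.71) = 68.1 × 0.6162 = 41.96 MΩ.

R2 ≈ 42.0 MΩ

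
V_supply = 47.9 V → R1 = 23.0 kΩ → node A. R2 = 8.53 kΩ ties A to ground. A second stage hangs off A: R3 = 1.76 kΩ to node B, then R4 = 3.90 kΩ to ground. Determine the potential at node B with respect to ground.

Looking into the second stage from A: R3 + R4 = 5.660 kΩ appears in parallel with R2.
Effective lower resistance at A: R2 ‖ 5.660 = 3.402 kΩ.
So V_A = 47.9 × 0.1289 = 6.173 V.
Then the unloaded second divider: V_B = V_A × R4/(R3+R4) = 6.173 × 0.6890 = 4.253 V.

V_B ≈ 4.25 V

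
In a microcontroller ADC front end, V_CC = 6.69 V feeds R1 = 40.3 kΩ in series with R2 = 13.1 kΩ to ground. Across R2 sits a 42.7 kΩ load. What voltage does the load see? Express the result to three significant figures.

V_out ≈ 1.33 V

The load sits in parallel with R2, giving an effective lower resistance R2' = R2·R_L/(R2+R_L) = 10.02 kΩ.
Then V_out = V_CC · R2'/(R1 + R2') = 6.69 × 10.02/50.32 = 1.333 V.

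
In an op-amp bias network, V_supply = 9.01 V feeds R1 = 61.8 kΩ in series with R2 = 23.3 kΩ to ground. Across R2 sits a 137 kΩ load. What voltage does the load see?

The load sits in parallel with R2, giving an effective lower resistance R2' = R2·R_L/(R2+R_L) = 19.91 kΩ.
Now apply the divider: V_out = 9.01 × 0.2437 = 2.196 V.

V_out ≈ 2.20 V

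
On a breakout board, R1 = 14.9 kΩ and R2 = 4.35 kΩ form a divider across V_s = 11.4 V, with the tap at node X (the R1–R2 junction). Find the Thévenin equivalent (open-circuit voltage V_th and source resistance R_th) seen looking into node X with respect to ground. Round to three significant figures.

V_th ≈ 2.58 V, R_th ≈ 3.37 kΩ

Open-circuit (no load on X): V_th = V_s · R2/(R1 + R2) = 11.4 × 4.35/(14.90 + 4.35) = 2.576 V.
Zeroing V_s shorts the top of R1 to ground, so R_th = R1 ‖ R2 = 3.367 kΩ.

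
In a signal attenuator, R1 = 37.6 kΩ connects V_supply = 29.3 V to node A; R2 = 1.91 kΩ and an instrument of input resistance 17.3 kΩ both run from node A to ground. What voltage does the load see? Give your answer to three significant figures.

V_out ≈ 1.28 V

R2 ‖ R_L = (1.91 × 17.3)/(1.91 + 17.3) = 1.720 kΩ.
Voltage divider with the loaded lower leg: V_out = 29.3 × 1.720/(37.6 + 1.720) = 29.3 × 0.04375 = 1.282 V.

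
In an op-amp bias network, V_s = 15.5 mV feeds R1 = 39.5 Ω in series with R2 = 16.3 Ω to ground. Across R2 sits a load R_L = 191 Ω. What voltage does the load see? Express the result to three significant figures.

First combine the lower leg with the load: R2 ‖ R_L = 15.02 Ω.
Then V_out = V_s · R2'/(R1 + R2') = 15.5 × 15.02/54.52 = 4.270 mV.

V_out ≈ 4.27 mV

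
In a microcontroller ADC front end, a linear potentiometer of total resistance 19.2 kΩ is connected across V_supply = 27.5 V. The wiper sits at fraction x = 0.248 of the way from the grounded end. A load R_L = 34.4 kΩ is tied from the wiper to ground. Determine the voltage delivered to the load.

Split the track: R_lower = x·R_p = 4.762 kΩ, R_upper = (1−x)·R_p = 14.44 kΩ.
R_L loads the lower segment: effective lower R = 4.183 kΩ.
V_out = 27.5 × 4.183/(14.44 + 4.183) = 6.177 V.
(Unloaded: V_out = x·V_supply = 6.82 V.)

V_out ≈ 6.18 V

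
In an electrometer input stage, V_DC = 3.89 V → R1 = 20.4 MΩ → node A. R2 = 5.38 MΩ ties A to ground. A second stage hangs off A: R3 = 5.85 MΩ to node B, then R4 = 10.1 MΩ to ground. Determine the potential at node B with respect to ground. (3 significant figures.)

Node A sees R2 in parallel with the series input of stage 2, R3 + R4 = 15.95 MΩ.
R2 ‖ (R3+R4) = 4.023 MΩ.
So V_A = 3.89 × 0.1647 = 0.6408 V.
Then the unloaded second divider: V_B = V_A × R4/(R3+R4) = 0.6408 × 0.6332 = 0.4058 V.

V_B ≈ 0.406 V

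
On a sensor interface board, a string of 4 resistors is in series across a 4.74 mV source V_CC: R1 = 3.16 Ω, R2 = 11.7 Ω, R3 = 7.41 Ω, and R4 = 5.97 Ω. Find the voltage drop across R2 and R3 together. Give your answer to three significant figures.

V ≈ 3.21 mV

ΣR = 3.16 + 11.7 + 7.41 + 5.97 = 28.24 Ω.
R_{R2..R3} = 11.7 + 7.41 = 19.11 Ω.
Voltage divider: V = V_CC · (19.11 / 28.24) = 4.74 × 0.6767 = 3.208 mV.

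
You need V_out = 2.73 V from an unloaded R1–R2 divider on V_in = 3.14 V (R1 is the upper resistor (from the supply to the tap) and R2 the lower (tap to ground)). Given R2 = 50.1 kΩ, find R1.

V_out/V_in = R2/(R1+R2) = 0.8694.
Rearranging, R1 = R2·(1−k)/k = 50.1 × 0.1502 = 7.524 kΩ.

R1 ≈ 7.52 kΩ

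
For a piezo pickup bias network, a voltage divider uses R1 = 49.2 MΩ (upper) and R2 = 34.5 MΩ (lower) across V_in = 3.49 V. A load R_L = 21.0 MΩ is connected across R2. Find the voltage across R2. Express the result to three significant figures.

V_out ≈ 0.732 V

The load sits in parallel with R2, giving an effective lower resistance R2' = R2·R_L/(R2+R_L) = 13.05 MΩ.
Voltage divider with the loaded lower leg: V_out = 3.49 × 13.05/(49.2 + 13.05) = 3.49 × 0.2097 = 0.7318 V.
(Unloaded it would be 1.44 V; the load pulls it down.)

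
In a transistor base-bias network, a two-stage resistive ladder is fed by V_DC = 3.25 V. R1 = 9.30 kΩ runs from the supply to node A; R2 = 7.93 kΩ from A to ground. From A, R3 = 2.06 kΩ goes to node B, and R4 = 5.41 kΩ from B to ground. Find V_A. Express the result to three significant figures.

V_A ≈ 0.951 V

Node A sees R2 in parallel with the series input of stage 2, R3 + R4 = 7.470 kΩ.
R2 ‖ (R3+R4) = 3.847 kΩ.
First divider: V_A = V_DC · 3.847/(9.30 + 3.847) = 0.9509 V.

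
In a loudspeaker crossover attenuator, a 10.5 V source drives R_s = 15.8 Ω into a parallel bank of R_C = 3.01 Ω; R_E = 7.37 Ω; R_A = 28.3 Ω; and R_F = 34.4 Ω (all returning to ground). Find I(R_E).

I ≈ 0.151 A

Parallel bank: R_p = 1/(1/3.01 + 1/7.37 + 1/28.3 + 1/34.4) = 1.879 Ω.
V_A = 10.5 × 1.879/17.68 = 1.116 V.
I(R_E) = V_A / R_E = 1.116/7.37 = 0.1514 A.
(Equivalently: I_total = 0.5939 A, then current-divider fraction G_k/ΣG = 0.2549.)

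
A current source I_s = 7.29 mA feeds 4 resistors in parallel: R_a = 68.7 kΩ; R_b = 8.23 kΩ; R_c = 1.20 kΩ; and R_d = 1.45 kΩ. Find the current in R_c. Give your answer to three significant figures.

I ≈ 3.66 mA

ΣG = 1/68.7 + 1/8.23 + 1/1.20 + 1/1.45 = 1.659.
R_c takes the fraction G_k/ΣG = 0.8333/1.659 = 0.5023, so I = 7.29 × 0.5023 = 3.662 mA.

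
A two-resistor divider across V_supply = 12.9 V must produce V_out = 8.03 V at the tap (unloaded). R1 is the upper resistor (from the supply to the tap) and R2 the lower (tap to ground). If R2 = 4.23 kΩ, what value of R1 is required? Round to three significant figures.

R1 ≈ 2.57 kΩ

Required fraction k = V_out/V_supply = 0.6225.
R1 = R2·(1/k − 1) = 4.23 × 0.6065 = 2.565 kΩ.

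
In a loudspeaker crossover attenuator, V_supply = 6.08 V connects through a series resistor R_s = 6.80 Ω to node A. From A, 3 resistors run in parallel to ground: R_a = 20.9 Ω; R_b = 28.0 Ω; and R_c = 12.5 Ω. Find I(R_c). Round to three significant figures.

Combine the parallel branches: R_p = (1/20.9 + 1/28.0 + 1/12.5)⁻¹ = 6.114 Ω.
V_A = 6.08 × 6.114/12.91 = 2.878 V.
I(R_c) = V_A / R_c = 2.878/12.5 = 0.2303 A.
(Check via current divider: I_total = 0.4708 A; share G_k/ΣG = 0.4891 → same result.)

I ≈ 0.230 A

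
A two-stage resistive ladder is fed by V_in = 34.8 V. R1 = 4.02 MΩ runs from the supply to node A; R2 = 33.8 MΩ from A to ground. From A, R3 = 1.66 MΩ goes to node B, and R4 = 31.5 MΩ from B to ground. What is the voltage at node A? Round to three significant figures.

The second stage (R3 + R4 = 33.16 MΩ) loads node A in parallel with R2.
Effective lower resistance at A: R2 ‖ 33.16 = 16.74 MΩ.
First divider: V_A = V_in · 16.74/(4.02 + 16.74) = 28.06 V.

V_A ≈ 28.1 V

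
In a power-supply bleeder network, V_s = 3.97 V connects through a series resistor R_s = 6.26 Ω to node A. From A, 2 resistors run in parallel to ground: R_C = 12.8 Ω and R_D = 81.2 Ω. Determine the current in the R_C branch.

Combine the parallel branches: R_p = (1/12.8 + 1/81.2)⁻¹ = 11.06 Ω.
V_A by voltage divider: V_A = 3.97 × 11.06/(6.26 + 11.06) = 2.535 V.
Branch current I = V_A/R_C = 2.535/12.8 = 0.1980 A.

I ≈ 0.198 A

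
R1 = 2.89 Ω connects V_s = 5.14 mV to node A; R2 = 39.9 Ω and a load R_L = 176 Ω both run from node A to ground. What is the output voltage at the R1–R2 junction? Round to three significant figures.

V_out ≈ 4.72 mV

First combine the lower leg with the load: R2 ‖ R_L = 32.53 Ω.
Then V_out = V_s · R2'/(R1 + R2') = 5.14 × 32.53/35.42 = 4.721 mV.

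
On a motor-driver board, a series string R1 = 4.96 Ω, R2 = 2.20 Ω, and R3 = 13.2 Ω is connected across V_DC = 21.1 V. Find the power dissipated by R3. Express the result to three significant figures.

P ≈ 14.2 W

Series current I = V_DC/ΣR = 21.1/20.36 = 1.036 A.
V(R3) = I·R = 13.68 V; P = V·I = 13.68 × 1.036 = 14.18 W.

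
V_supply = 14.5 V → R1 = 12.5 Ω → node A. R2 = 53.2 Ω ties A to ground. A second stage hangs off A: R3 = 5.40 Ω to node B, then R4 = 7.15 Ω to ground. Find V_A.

V_A ≈ 6.50 V

The second stage (R3 + R4 = 12.55 Ω) loads node A in parallel with R2.
R2 ‖ (R3+R4) = 10.15 Ω.
So V_A = 14.5 × 0.4482 = 6.499 V.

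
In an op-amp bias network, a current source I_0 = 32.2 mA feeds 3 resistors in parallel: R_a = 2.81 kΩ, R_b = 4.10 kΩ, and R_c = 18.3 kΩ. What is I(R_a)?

I ≈ 17.5 mA

Total conductance ΣG = 1/2.81 + 1/4.10 + 1/18.3 = 0.6544 (units of 1/kΩ).
R_a takes the fraction G_k/ΣG = 0.3559/0.6544 = 0.5438, so I = 32.2 × 0.5438 = 17.51 mA.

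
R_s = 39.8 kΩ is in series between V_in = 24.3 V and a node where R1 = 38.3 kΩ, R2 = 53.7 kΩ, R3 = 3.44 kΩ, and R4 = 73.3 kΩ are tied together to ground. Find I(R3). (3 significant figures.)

Combine the parallel branches: R_p = (1/38.3 + 1/53.7 + 1/3.44 + 1/73.3)⁻¹ = 2.865 kΩ.
V_A = 24.3 × 2.865/42.66 = 1.632 V.
Branch current I = V_A/R3 = 1.632/3.44 = 0.4743 mA.

I ≈ 0.474 mA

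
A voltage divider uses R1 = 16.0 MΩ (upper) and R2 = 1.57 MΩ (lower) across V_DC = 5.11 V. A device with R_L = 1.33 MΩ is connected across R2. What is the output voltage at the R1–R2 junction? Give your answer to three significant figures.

V_out ≈ 0.220 V

First combine the lower leg with the load: R2 ‖ R_L = 0.7200 MΩ.
Voltage divider with the loaded lower leg: V_out = 5.11 × 0.7200/(16.0 + 0.7200) = 5.11 × 0.04306 = 0.2201 V.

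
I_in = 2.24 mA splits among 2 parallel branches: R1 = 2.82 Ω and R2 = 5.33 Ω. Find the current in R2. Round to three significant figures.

I ≈ 0.775 mA

Two-branch current divider: I_k = I_in · R_other/(R_1 + R_2).
I(R2) = 2.24 × 2.82/(2.82 + 5.33) = 2.24 × 0.3460 = 0.7751 mA.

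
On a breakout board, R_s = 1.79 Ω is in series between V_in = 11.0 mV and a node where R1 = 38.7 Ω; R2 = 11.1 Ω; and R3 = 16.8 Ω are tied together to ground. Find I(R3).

Combine the parallel branches: R_p = (1/38.7 + 1/11.1 + 1/16.8)⁻¹ = 5.700 Ω.
V_A by voltage divider: V_A = 11.0 × 5.700/(1.79 + 5.700) = 8.371 mV.
Branch current I = V_A/R3 = 8.371/16.8 = 0.4983 mA.

I ≈ 0.498 mA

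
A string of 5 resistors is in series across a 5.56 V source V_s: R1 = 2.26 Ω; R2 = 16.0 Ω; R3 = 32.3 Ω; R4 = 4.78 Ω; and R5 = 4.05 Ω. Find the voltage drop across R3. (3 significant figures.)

Total series resistance ΣR = 2.26 + 16.0 + 32.3 + 4.78 + 4.05 = 59.39 Ω.
By the voltage-divider rule, V = 5.56 × 32.30/59.39 = 3.024 V.

V ≈ 3.02 V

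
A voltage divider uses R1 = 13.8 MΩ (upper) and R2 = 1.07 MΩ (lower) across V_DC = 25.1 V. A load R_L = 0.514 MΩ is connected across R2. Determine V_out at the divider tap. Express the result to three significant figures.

First combine the lower leg with the load: R2 ‖ R_L = 0.3472 MΩ.
Voltage divider with the loaded lower leg: V_out = 25.1 × 0.3472/(13.8 + 0.3472) = 25.1 × 0.02454 = 0.6160 V.

V_out ≈ 0.616 V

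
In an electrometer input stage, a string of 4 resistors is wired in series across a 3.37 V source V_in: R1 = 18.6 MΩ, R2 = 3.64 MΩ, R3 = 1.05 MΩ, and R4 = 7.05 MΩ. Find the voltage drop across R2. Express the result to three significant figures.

Series total: ΣR = 18.6 + 3.64 + 1.05 + 7.05 = 30.34 MΩ.
V = V_in · R/ΣR = 3.37 × 0.1200 = 0.4043 V.

V ≈ 0.404 V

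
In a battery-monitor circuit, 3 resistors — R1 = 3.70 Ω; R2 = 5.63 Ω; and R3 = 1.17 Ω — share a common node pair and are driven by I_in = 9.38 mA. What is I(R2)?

I ≈ 1.28 mA

Conductances: ΣG = 1/3.70 + 1/5.63 + 1/1.17 = 1.303 (1/Ω).
By the current-divider rule, I = I_in · G_k/ΣG = 9.38 × 0.1364 = 1.279 mA.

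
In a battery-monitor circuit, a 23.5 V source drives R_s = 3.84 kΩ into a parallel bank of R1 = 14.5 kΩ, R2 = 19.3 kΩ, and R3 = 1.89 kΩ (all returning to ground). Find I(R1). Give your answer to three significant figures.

Combine the parallel branches: R_p = (1/14.5 + 1/19.3 + 1/1.89)⁻¹ = 1.539 kΩ.
V_A by voltage divider: V_A = 23.5 × 1.539/(3.84 + 1.539) = 6.723 V.
Branch current I = V_A/R1 = 6.723/14.5 = 0.4636 mA.
(Equivalently: I_total = 4.369 mA, then current-divider fraction G_k/ΣG = 0.1061.)

I ≈ 0.464 mA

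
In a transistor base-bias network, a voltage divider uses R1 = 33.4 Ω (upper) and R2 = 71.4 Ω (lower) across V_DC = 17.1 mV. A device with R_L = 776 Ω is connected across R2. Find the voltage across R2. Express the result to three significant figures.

V_out ≈ 11.3 mV

R2 ‖ R_L = (71.4 × 776)/(71.4 + 776) = 65.38 Ω.
Now apply the divider: V_out = 17.1 × 0.6619 = 11.32 mV.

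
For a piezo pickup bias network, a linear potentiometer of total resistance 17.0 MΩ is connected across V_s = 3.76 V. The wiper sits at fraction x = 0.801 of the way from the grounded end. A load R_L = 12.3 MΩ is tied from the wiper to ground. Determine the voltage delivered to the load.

Lower segment x·R_p = 13.62 MΩ; upper segment (1−x)·R_p = 3.383 MΩ.
Lower segment in parallel with the load: 13.62 ‖ 12.3 = 6.463 MΩ.
Then V_out = V_s · 6.463/(3.383 + 6.463) = 2.468 V.

V_out ≈ 2.47 V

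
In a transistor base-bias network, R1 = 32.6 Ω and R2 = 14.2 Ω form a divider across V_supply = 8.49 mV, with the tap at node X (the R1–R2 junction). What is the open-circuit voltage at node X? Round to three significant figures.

V_th is the unloaded tap voltage: V_supply · R2/(R1+R2) = 8.49 × 0.3034 = 2.576 mV.

V_th ≈ 2.58 mV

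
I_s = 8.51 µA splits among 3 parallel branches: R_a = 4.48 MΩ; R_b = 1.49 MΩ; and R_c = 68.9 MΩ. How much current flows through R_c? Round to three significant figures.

I ≈ 0.136 µA

Conductances: ΣG = 1/4.48 + 1/1.49 + 1/68.9 = 0.9089 (1/MΩ).
Current divider: I(R_c) = I_s · G_k/ΣG = 8.51 × (0.01451/0.9089) = 8.51 × 0.01597 = 0.1359 µA.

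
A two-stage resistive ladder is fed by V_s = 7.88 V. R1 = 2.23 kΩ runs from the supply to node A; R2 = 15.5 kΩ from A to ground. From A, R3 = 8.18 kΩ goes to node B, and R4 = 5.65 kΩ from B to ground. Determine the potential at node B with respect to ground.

Looking into the second stage from A: R3 + R4 = 13.83 kΩ appears in parallel with R2.
R2 ‖ (R3+R4) = 7.309 kΩ.
So V_A = 7.88 × 0.7662 = 6.038 V.
V_B = V_A × 0.4085 = 2.467 V.

V_B ≈ 2.47 V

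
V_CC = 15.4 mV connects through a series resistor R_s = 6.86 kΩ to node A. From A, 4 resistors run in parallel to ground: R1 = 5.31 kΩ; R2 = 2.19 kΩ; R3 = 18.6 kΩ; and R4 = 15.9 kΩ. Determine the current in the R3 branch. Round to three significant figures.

I ≈ 0.133 µA

Parallel bank: R_p = 1/(1/5.31 + 1/2.19 + 1/18.6 + 1/15.9) = 1.313 kΩ.
V_A = 15.4 × 1.313/8.173 = 2.474 mV.
I(R3) = V_A / R3 = 2.474/18.6 = 0.1330 µA.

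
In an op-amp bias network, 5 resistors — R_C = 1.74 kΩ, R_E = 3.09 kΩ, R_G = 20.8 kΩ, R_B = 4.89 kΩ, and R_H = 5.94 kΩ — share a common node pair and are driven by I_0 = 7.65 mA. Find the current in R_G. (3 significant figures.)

ΣG = 1/1.74 + 1/3.09 + 1/20.8 + 1/4.89 + 1/5.94 = 1.319.
Current divider: I(R_G) = I_0 · G_k/ΣG = 7.65 × (0.04808/1.319) = 7.65 × 0.03644 = 0.2788 mA.

I ≈ 0.279 mA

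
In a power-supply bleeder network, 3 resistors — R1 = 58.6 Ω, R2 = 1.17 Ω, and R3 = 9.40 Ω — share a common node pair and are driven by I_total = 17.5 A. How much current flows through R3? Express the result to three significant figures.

I ≈ 1.90 A

ΣG = 1/58.6 + 1/1.17 + 1/9.40 = 0.9781.
Current divider: I(R3) = I_total · G_k/ΣG = 17.5 × (0.1064/0.9781) = 17.5 × 0.1088 = 1.903 A.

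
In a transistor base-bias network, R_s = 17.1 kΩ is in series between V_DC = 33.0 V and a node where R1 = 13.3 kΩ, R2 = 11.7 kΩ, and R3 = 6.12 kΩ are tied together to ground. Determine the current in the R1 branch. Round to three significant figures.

Parallel bank: R_p = 1/(1/13.3 + 1/11.7 + 1/6.12) = 3.086 kΩ.
Node voltage V_A = V_DC · R_p/(R_s + R_p) = 33.0 × 0.1529 = 5.045 V.
Branch current I = V_A/R1 = 5.045/13.3 = 0.3793 mA.

I ≈ 0.379 mA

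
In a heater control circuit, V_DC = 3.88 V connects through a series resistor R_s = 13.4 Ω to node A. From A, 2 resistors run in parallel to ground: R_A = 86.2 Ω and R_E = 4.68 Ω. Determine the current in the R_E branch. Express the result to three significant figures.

I ≈ 0.206 A

Equivalent of the parallel group: R_p = 4.439 Ω.
V_A by voltage divider: V_A = 3.88 × 4.439/(13.4 + 4.439) = 0.9655 V.
Branch current I = V_A/R_E = 0.9655/4.68 = 0.2063 A.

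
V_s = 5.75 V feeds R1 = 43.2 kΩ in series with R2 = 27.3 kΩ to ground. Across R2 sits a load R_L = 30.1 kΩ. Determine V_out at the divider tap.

R2 ‖ R_L = (27.3 × 30.1)/(27.3 + 30.1) = 14.32 kΩ.
Now apply the divider: V_out = 5.75 × 0.2489 = 1.431 V.
(Unloaded it would be 2.23 V; the load pulls it down.)

V_out ≈ 1.43 V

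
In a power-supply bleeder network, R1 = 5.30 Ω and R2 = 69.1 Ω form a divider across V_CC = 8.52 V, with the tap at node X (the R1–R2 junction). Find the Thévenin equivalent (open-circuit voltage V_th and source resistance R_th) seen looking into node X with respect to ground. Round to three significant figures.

V_th ≈ 7.91 V, R_th ≈ 4.92 Ω

Open-circuit (no load on X): V_th = V_CC · R2/(R1 + R2) = 8.52 × 69.1/(5.300 + 69.1) = 7.913 V.
Zeroing V_CC shorts the top of R1 to ground, so R_th = R1 ‖ R2 = 4.922 Ω.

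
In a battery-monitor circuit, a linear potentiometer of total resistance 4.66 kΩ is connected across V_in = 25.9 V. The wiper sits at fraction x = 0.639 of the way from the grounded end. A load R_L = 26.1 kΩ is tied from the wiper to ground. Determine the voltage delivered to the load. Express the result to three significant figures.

V_out ≈ 15.9 V

Lower segment x·R_p = 2.978 kΩ; upper segment (1−x)·R_p = 1.682 kΩ.
(x·R_p) ‖ R_L = 2.673 kΩ.
V_out = 25.9 × 2.673/(1.682 + 2.673) = 15.90 V.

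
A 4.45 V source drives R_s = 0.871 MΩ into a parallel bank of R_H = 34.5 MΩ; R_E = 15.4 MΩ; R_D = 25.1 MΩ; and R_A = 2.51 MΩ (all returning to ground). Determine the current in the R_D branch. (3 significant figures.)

Equivalent of the parallel group: R_p = 1.879 MΩ.
V_A by voltage divider: V_A = 4.45 × 1.879/(0.871 + 1.879) = 3.041 V.
I(R_D) = V_A / R_D = 3.041/25.1 = 0.1211 µA.
(Equivalently: I_total = 1.618 µA, then current-divider fraction G_k/ΣG = 0.07486.)

I ≈ 0.121 µA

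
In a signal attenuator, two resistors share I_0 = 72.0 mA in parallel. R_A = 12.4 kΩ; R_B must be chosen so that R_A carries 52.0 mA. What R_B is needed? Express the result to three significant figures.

R_B ≈ 32.2 kΩ

The fraction through R_A equals R_B/(R_A+R_B).
52.0/72.0 = R_B/(R_A + R_B) → R_B = R_A · (0.7222)/(1 − 0.7222) = 12.4 × 2.600 = 32.24 kΩ.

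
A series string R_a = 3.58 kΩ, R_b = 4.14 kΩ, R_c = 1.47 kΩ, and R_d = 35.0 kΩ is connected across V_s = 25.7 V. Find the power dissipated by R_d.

Series current I = V_s/ΣR = 25.7/44.19 = 0.5816 mA.
P(R_d) = I²·R_d = (0.5816)² × 35.0 = 11.84 mW.

P ≈ 11.8 mW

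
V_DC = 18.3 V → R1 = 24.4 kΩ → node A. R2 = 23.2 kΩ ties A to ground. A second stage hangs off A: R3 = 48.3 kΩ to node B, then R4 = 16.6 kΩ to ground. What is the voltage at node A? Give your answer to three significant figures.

Looking into the second stage from A: R3 + R4 = 64.90 kΩ appears in parallel with R2.
R2 ‖ (R3+R4) = 17.09 kΩ.
So V_A = 18.3 × 0.4119 = 7.538 V.

V_A ≈ 7.54 V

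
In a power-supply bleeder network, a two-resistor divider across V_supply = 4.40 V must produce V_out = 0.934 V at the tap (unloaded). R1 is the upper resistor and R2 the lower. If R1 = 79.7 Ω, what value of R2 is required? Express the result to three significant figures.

The divider ratio is R2/(R1+R2) = 0.934/4.40 = 0.2123.
So R2 = R1 · V_out/(V_supply − V_out) = 79.7 × 0.934/(4.40 − 0.934) = 79.7 × 0.2695 = 21.48 Ω.

R2 ≈ 21.5 Ω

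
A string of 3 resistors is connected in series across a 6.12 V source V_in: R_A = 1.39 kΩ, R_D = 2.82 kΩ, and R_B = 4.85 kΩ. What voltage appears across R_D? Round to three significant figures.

V ≈ 1.90 V

Total series resistance ΣR = 1.39 + 2.82 + 4.85 = 9.060 kΩ.
By the voltage-divider rule, V = 6.12 × 2.820/9.060 = 1.905 V.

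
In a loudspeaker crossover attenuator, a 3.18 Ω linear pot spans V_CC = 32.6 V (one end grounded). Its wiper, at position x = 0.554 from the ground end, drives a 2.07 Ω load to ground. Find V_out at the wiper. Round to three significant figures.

Split the track: R_lower = x·R_p = 1.762 Ω, R_upper = (1−x)·R_p = 1.418 Ω.
Lower segment in parallel with the load: 1.762 ‖ 2.07 = 0.9517 Ω.
Loaded-divider output: V_out = 32.6 × 0.4016 = 13.09 V.

V_out ≈ 13.1 V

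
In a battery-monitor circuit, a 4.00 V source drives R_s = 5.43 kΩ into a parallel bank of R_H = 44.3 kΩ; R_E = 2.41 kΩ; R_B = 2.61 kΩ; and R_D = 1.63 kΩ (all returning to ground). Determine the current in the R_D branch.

Equivalent of the parallel group: R_p = 0.6973 kΩ.
V_A = 4.00 × 0.6973/6.127 = 0.4552 V.
Branch current I = V_A/R_D = 0.4552/1.63 = 0.2793 mA.

I ≈ 0.279 mA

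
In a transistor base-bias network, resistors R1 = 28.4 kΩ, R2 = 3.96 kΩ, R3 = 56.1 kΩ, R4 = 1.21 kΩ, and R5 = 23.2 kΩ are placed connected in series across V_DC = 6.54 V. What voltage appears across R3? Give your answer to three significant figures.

Total series resistance ΣR = 28.4 + 3.96 + 56.1 + 1.21 + 23.2 = 112.9 kΩ.
By the voltage-divider rule, V = 6.54 × 56.10/112.9 = 3.251 V.

V ≈ 3.25 V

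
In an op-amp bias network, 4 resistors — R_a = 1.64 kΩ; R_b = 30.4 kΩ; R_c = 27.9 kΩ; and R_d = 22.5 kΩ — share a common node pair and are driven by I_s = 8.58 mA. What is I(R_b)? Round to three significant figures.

Conductances: ΣG = 1/1.64 + 1/30.4 + 1/27.9 + 1/22.5 = 0.7229 (1/kΩ).
Current divider: I(R_b) = I_s · G_k/ΣG = 8.58 × (0.03289/0.7229) = 8.58 × 0.04550 = 0.3904 mA.

I ≈ 0.390 mA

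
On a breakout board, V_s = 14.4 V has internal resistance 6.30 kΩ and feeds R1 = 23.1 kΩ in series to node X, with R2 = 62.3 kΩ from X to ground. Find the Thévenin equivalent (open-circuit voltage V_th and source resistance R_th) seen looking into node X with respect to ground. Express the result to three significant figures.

V_th ≈ 9.78 V, R_th ≈ 20.0 kΩ

R1' = 6.30 + 23.1 = 29.40 kΩ (source resistance + R1).
V_th is the unloaded tap voltage: V_s · R2/(R1'+R2) = 14.4 × 0.6794 = 9.783 V.
With V_s suppressed (replaced by a short), R_th = R1' ‖ R2 = (29.40 × 62.3)/(29.40 + 62.3) = 19.97 kΩ.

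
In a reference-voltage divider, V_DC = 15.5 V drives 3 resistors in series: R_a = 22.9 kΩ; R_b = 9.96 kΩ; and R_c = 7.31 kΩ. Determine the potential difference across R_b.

V ≈ 3.84 V

ΣR = 22.9 + 9.96 + 7.31 = 40.17 kΩ.
V = V_DC · R/ΣR = 15.5 × 0.2479 = 3.843 V.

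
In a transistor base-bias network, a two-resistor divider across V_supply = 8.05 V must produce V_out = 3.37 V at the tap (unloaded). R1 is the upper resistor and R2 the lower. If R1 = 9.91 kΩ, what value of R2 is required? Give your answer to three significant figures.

R2 ≈ 7.14 kΩ

V_out/V_supply = R2/(R1+R2) = 0.4186.
R2 = R1 · 0.4186/(1 − 0.4186) = 7.136 kΩ.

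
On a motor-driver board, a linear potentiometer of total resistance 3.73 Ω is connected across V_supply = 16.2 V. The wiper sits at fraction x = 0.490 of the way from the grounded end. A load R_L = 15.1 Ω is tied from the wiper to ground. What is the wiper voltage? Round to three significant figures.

Lower segment x·R_p = 1.828 Ω; upper segment (1−x)·R_p = 1.902 Ω.
(x·R_p) ‖ R_L = 1.630 Ω.
Loaded-divider output: V_out = 16.2 × 0.4615 = 7.476 V.
(Unloaded: V_out = x·V_supply = 7.94 V.)

V_out ≈ 7.48 V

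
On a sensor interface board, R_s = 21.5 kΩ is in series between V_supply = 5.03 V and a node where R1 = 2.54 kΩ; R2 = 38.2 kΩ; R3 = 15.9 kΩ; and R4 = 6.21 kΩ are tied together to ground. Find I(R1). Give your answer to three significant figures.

Combine the parallel branches: R_p = (1/2.54 + 1/38.2 + 1/15.9 + 1/6.21)⁻¹ = 1.553 kΩ.
V_A by voltage divider: V_A = 5.03 × 1.553/(21.5 + 1.553) = 0.3389 V.
Branch current I = V_A/R1 = 0.3389/2.54 = 0.1334 mA.
(Check via current divider: I_total = 0.2182 mA; share G_k/ΣG = 0.6115 → same result.)

I ≈ 0.133 mA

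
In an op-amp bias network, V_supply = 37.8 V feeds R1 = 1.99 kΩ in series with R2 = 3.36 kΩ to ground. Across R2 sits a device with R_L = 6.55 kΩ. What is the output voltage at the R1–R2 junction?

First combine the lower leg with the load: R2 ‖ R_L = 2.221 kΩ.
Then V_out = V_supply · R2'/(R1 + R2') = 37.8 × 2.221/4.211 = 19.94 V.

V_out ≈ 19.9 V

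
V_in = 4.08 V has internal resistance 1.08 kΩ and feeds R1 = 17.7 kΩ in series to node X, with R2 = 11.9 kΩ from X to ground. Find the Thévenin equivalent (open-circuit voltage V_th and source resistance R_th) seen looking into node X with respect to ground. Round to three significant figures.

R1' = 1.08 + 17.7 = 18.78 kΩ (source resistance + R1).
With X open, the divider is unloaded: V_th = 4.08 × 11.9/30.68 = 1.583 V.
Looking into X with the source shorted: R_th = R1'·R2/(R1'+R2) = 18.78 × 11.9/30.68 = 7.284 kΩ.

V_th ≈ 1.58 V, R_th ≈ 7.28 kΩ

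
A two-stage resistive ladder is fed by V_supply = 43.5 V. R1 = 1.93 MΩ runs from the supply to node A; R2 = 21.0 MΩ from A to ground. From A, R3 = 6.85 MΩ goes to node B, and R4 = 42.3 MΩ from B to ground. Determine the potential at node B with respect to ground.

V_B ≈ 33.1 V

Node A sees R2 in parallel with the series input of stage 2, R3 + R4 = 49.15 MΩ.
R2 ‖ (R3+R4) = 14.71 MΩ.
V_A = 43.5 × 14.71/(1.93 + 14.71) = 38.46 V.
Then the unloaded second divider: V_B = V_A × R4/(R3+R4) = 38.46 × 0.8606 = 33.10 V.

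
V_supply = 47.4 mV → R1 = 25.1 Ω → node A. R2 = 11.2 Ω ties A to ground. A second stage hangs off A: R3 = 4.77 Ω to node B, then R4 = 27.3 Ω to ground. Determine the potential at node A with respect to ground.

V_A ≈ 11.8 mV

Node A sees R2 in parallel with the series input of stage 2, R3 + R4 = 32.07 Ω.
Effective lower resistance at A: R2 ‖ 32.07 = 8.301 Ω.
First divider: V_A = V_supply · 8.301/(25.1 + 8.301) = 11.78 mV.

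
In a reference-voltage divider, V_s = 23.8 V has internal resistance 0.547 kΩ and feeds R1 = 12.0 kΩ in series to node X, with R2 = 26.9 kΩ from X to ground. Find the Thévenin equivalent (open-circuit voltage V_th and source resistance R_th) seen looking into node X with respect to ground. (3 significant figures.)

R1' = 0.547 + 12.0 = 12.55 kΩ (source resistance + R1).
Open-circuit (no load on X): V_th = V_s · R2/(R1' + R2) = 23.8 × 26.9/(12.55 + 26.9) = 16.23 V.
Looking into X with the source shorted: R_th = R1'·R2/(R1'+R2) = 12.55 × 26.9/39.45 = 8.556 kΩ.

V_th ≈ 16.2 V, R_th ≈ 8.56 kΩ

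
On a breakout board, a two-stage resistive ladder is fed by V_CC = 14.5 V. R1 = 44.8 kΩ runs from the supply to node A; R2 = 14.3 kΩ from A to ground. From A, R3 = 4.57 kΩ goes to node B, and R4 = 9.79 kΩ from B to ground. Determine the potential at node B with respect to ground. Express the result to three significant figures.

Looking into the second stage from A: R3 + R4 = 14.36 kΩ appears in parallel with R2.
R2 ‖ (R3+R4) = 7.165 kΩ.
V_A = 14.5 × 7.165/(44.8 + 7.165) = 1.999 V.
Stage 2 is unloaded, so V_B = V_A · R4/(R3+R4) = 1.999 × 9.79/14.36 = 1.363 V.

V_B ≈ 1.36 V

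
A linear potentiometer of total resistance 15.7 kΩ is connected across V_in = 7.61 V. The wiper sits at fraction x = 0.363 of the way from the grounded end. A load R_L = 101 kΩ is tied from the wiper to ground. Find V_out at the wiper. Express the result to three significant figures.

V_out ≈ 2.67 V

The pot divides into 10.00 kΩ above the wiper and 5.699 kΩ below.
Lower segment in parallel with the load: 5.699 ‖ 101 = 5.395 kΩ.
Loaded-divider output: V_out = 7.61 × 0.3504 = 2.667 V.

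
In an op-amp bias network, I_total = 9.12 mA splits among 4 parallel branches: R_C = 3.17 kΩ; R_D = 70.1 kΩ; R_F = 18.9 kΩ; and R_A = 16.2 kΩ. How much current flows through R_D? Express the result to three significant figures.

Total conductance ΣG = 1/3.17 + 1/70.1 + 1/18.9 + 1/16.2 = 0.4444 (units of 1/kΩ).
R_D takes the fraction G_k/ΣG = 0.01427/0.4444 = 0.03210, so I = 9.12 × 0.03210 = 0.2928 mA.

I ≈ 0.293 mA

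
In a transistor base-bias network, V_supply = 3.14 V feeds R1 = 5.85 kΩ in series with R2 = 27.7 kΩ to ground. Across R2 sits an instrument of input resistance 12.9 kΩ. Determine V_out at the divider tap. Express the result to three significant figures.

V_out ≈ 1.89 V

R2 ‖ R_L = (27.7 × 12.9)/(27.7 + 12.9) = 8.801 kΩ.
Then V_out = V_supply · R2'/(R1 + R2') = 3.14 × 8.801/14.65 = 1.886 V.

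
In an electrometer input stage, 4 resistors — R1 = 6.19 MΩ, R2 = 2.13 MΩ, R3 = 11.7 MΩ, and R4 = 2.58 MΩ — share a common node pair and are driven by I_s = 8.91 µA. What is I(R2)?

ΣG = 1/6.19 + 1/2.13 + 1/11.7 + 1/2.58 = 1.104.
Current divider: I(R2) = I_s · G_k/ΣG = 8.91 × (0.4695/1.104) = 8.91 × 0.4252 = 3.789 µA.

I ≈ 3.79 µA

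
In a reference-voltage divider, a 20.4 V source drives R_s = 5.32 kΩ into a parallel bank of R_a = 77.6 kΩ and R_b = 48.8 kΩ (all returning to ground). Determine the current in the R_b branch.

Equivalent of the parallel group: R_p = 29.96 kΩ.
Node voltage V_A = V_in · R_p/(R_s + R_p) = 20.4 × 0.8492 = 17.32 V.
I(R_b) = V_A / R_b = 17.32/48.8 = 0.3550 mA.
(Check via current divider: I_total = 0.5782 mA; share G_k/ΣG = 0.6139 → same result.)

I ≈ 0.355 mA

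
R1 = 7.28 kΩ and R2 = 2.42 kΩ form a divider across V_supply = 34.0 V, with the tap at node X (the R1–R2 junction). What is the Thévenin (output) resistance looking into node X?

With V_supply suppressed (replaced by a short), R_th = R1 ‖ R2 = (7.280 × 2.42)/(7.280 + 2.42) = 1.816 kΩ.

R_th ≈ 1.82 kΩ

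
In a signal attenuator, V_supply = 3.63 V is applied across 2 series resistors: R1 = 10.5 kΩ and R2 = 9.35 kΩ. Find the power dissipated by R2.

P ≈ 0.313 mW

ΣR = 19.85 kΩ → I = 3.63/19.85 = 0.1829 mA.
V(R2) = I·R = 1.710 V; P = V·I = 1.710 × 0.1829 = 0.3127 mW.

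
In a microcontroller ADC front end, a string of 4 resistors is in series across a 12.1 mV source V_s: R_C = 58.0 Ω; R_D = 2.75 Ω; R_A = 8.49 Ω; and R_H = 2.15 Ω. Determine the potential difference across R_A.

V ≈ 1.44 mV

Total series resistance ΣR = 58.0 + 2.75 + 8.49 + 2.15 = 71.39 Ω.
By the voltage-divider rule, V = 12.1 × 8.490/71.39 = 1.439 mV.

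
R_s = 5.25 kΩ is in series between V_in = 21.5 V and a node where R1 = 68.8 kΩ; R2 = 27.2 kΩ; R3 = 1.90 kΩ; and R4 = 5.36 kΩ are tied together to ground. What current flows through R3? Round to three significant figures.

I ≈ 2.26 mA

Equivalent of the parallel group: R_p = 1.309 kΩ.
V_A = 21.5 × 1.309/6.559 = 4.290 V.
I(R3) = V_A / R3 = 4.290/1.90 = 2.258 mA.
(Equivalently: I_total = 3.278 mA, then current-divider fraction G_k/ΣG = 0.6887.)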